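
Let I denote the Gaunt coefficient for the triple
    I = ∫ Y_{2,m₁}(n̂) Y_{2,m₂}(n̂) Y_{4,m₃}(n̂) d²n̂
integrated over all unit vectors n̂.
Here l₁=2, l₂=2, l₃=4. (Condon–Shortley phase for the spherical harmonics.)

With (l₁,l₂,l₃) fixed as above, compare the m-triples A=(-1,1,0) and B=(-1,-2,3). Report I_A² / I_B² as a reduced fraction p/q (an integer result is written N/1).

16/35

Shared (l₁,l₂,l₃)=(2,2,4): N and (l;000)² cancel in I_A²/I_B².
A: Δ = 0!·4!·4!/9! = 1/630; Racah Σ t=0..0: t=0:+1/36 = 1/36; ⇒ 3j(2 2 4; -1 1 0)² = 8/315, sgn +1
B: Δ = 0!·4!·4!/9! = 1/630; Racah Σ t=0..0: t=0:+1/144 = 1/144; ⇒ 3j(2 2 4; -1 -2 3)² = 1/18, sgn -1
I_A²/I_B² = (8/315)/(1/18) = 16/35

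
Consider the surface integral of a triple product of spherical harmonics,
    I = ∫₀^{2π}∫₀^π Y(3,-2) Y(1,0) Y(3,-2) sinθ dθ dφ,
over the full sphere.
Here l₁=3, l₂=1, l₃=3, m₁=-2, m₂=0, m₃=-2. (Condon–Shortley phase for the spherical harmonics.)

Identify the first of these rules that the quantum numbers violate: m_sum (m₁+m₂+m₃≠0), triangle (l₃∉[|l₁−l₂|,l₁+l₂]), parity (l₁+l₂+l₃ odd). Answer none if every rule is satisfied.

m_sum

Σmᵢ = -4  ✗
l₃∈[|l₁−l₂|,l₁+l₂]=[2,4], have l₃=3
Σlᵢ = 7 ⇒ odd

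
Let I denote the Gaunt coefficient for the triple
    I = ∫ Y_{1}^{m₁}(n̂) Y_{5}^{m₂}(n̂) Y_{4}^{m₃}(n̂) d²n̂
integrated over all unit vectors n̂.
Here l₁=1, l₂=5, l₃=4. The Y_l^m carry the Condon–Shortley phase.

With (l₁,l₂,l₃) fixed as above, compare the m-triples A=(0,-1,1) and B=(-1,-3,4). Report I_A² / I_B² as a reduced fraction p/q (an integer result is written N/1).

l's match ⇒ only the (l;m) 3-j factors differ between A and B.
A: triangle coeff Δ(1,5,4) = 1/495; Σ_t [1,1]: t=1:−1/720 = -1/720; (3j)²=8/165 [(1 5 4; 0 -1 1)], sign=+1
B: triangle coeff Δ(1,5,4) = 1/495; Σ_t [2,2]: t=2:+1/80640 = 1/80640; (3j)²=1/495 [(1 5 4; -1 -3 4)], sign=+1
I_A²/I_B² = (8/165)/(1/495) = 24/1

24/1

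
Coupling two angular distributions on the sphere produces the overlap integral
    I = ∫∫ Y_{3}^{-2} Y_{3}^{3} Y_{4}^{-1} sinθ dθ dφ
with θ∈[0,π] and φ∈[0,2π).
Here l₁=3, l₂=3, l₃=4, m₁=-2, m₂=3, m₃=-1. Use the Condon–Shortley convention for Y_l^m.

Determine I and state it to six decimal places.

0.140463

m-sum 0 ✓  L=10 even ✓  0≤4≤6 ✓
Π(2lᵢ+1) = 7×7×9 = 441
triangle coeff Δ(3,3,4) = 1/34650
Σ_t [0,2]: t=0:+1/72 t=1:−1/16 t=2:+1/72 = -5/144
(3j)²=2/77 [(3 3 4; 0 0 0)], sign=-1
Σ_t [2,2]: t=2:+1/288 = 1/288
(3j)²=5/231 [(3 3 4; -2 3 -1)], sign=-1
⇒ 4πI² = 30/121
I = (+1)√(30/121/(4π)) = 0.14046335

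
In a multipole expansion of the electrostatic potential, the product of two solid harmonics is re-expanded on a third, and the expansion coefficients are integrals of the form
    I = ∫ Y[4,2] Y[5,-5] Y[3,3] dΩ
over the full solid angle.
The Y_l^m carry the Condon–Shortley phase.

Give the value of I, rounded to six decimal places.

Rules hold: Σm=0, L=12 even, 1≤3≤9.
N = 9·11·7 = 693
Δ = 6!·2!·4!/13! = 1/180180
Racah Σ t=2..4: t=2:+1/576 t=3:−1/144 t=4:+1/576 = -1/288
⇒ 3j(4 5 3; 0 0 0)² = 20/1001, sgn +1
Racah Σ t=0..0: t=0:+1/34560 = 1/34560
⇒ 3j(4 5 3; 2 -5 3)² = 5/286, sgn +1
4πI² = N·(3j₀)²·(3jₘ)² = 450/1859
I = +1·√(0.242066/4π) = 0.13879110

0.138791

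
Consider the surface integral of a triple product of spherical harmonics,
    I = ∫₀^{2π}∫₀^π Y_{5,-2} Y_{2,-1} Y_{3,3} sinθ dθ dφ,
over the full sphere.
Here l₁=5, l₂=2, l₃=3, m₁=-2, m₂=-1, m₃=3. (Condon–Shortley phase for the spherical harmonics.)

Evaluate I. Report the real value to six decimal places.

0.063396

m-sum 0 ✓  L=10 even ✓  3≤3≤7 ✓
Π(2lᵢ+1) = 11×5×7 = 385
triangle coeff Δ(5,2,3) = 1/2310
Σ_t [2,2]: t=2:+1/144 = 1/144
(3j)²=10/231 [(5 2 3; 0 0 0)], sign=-1
Σ_t [1,1]: t=1:−1/4320 = -1/4320
(3j)²=1/330 [(5 2 3; -2 -1 3)], sign=-1
⇒ 4πI² = 5/99
I = (+1)√(5/99/(4π)) = 0.06339609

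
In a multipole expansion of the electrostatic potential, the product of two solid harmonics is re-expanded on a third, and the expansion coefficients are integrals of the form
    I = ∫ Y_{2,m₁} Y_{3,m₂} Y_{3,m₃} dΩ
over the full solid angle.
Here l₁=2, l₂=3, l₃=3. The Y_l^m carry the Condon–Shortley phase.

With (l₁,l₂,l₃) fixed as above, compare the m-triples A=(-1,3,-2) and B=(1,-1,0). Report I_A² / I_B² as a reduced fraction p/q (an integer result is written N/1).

Same 2,3,3: normalisation and zero-m 3j drop out of the ratio.
A: Δ: 2! 2! 4! / 9! → 1/3780; sum: t=2:+1/48 = 1/48; 3j²(2 3 3; -1 3 -2) = Δ·Π!·Σ² = 5/84  (sign -1)
B: Δ: 2! 2! 4! / 9! → 1/3780; sum: t=0:+1/8 t=1:−1/12 = 1/24; 3j²(2 3 3; 1 -1 0) = Δ·Π!·Σ² = 1/210  (sign -1)
I_A²/I_B² = (5/84)/(1/210) = 25/2

25/2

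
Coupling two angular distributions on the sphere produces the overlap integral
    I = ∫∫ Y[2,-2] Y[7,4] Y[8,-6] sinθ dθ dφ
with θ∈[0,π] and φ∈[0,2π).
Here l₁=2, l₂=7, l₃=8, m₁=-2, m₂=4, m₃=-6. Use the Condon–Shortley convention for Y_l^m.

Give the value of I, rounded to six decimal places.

0.000000

m-sum = -2 + 4 − 6 = -4 ≠ 0 ⇒ I = 0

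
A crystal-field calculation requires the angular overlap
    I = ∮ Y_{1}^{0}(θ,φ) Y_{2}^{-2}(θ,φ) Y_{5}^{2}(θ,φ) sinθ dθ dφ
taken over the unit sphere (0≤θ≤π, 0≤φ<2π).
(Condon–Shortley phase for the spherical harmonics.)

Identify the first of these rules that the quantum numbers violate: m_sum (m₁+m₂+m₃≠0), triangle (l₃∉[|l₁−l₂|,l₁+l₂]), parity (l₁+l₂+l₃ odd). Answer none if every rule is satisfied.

Σmᵢ = 0  ✓
l₃∈[|l₁−l₂|,l₁+l₂]=[1,3], have l₃=5  ✗
Σlᵢ = 8 ⇒ even

triangle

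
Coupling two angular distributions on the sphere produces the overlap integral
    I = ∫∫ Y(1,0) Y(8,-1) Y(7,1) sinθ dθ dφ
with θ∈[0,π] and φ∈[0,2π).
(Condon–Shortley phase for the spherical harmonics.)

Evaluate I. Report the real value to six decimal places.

-0.242860

m-sum 0 ✓  L=16 even ✓  7≤7≤9 ✓
Π(2lᵢ+1) = 3×17×15 = 765
triangle coeff Δ(1,8,7) = 1/2040
Σ_t [1,1]: t=1:−1/25401600 = -1/25401600
(3j)²=8/255 [(1 8 7; 0 0 0)], sign=+1
Σ_t [1,1]: t=1:−1/29030400 = -1/29030400
(3j)²=21/680 [(1 8 7; 0 -1 1)], sign=-1
⇒ 4πI² = 63/85
I = (-1)√(63/85/(4π)) = -0.24285994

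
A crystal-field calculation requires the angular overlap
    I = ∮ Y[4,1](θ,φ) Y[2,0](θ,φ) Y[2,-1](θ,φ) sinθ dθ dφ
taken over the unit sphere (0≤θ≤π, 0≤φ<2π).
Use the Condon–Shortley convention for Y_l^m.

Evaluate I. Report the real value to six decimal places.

m-sum 0 ✓  L=8 even ✓  2≤2≤6 ✓
Π(2lᵢ+1) = 9×5×5 = 225
triangle coeff Δ(4,2,2) = 1/630
Σ_t [2,2]: t=2:+1/16 = 1/16
(3j)²=2/35 [(4 2 2; 0 0 0)], sign=+1
Σ_t [2,2]: t=2:+1/24 = 1/24
(3j)²=1/21 [(4 2 2; 1 0 -1)], sign=-1
⇒ 4πI² = 30/49
I = (-1)√(30/49/(4π)) = -0.22072812

-0.220728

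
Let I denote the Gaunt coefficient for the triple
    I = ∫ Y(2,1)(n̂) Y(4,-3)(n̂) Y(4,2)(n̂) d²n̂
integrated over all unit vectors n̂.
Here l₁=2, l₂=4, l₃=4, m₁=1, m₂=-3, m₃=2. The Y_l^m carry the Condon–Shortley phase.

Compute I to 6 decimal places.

-0.187702

Checks pass: Σm=0; 10 even; l₃=4∈[2,6].
(2·2+1)(2·4+1)(2·4+1) = 405
Δ: 2! 2! 6! / 11! → 1/13860
sum: t=0:+1/192 t=1:−1/36 t=2:+1/192 = -5/288
3j²(2 4 4; 0 0 0) = Δ·Π!·Σ² = 20/693  (sign -1)
sum: t=0:+1/240 t=1:−1/1440 = 1/288
3j²(2 4 4; 1 -3 2) = Δ·Π!·Σ² = 5/132  (sign +1)
combine: 4πI² = 405·20/693·5/132 = 375/847
take √, sign -1: I = -0.18770204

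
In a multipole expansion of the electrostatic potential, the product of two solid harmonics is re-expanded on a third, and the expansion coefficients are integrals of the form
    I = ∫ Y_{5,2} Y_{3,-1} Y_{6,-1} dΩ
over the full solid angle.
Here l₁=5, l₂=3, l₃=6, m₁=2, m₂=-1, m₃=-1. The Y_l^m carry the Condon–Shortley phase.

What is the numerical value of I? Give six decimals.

0.080575

Checks pass: Σm=0; 14 even; l₃=6∈[2,8].
(2·5+1)(2·3+1)(2·6+1) = 1001
Δ: 2! 8! 4! / 15! → 1/675675
sum: t=0:+1/8640 t=1:−1/2304 t=2:+1/8640 = -7/34560
3j²(5 3 6; 0 0 0) = Δ·Π!·Σ² = 7/429  (sign -1)
sum: t=0:+1/5760 t=1:−1/8640 t=2:+1/241920 = 1/16128
3j²(5 3 6; 2 -1 -1) = Δ·Π!·Σ² = 5/1001  (sign -1)
combine: 4πI² = 1001·7/429·5/1001 = 35/429
take √, sign +1: I = 0.08057502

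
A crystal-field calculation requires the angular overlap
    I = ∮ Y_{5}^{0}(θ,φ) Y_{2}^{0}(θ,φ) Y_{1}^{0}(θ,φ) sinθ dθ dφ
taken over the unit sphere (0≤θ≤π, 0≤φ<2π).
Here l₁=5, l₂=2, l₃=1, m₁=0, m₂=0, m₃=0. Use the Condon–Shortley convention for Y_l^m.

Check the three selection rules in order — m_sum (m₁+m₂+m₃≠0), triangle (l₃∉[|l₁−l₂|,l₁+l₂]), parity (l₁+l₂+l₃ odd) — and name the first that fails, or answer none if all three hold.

triangle

m₁+m₂+m₃ = 0 + 0 + 0 = 0  ✓
triangle: |5−2|=3 ≤ l₃=1 ≤ 5+2=7  ✗
parity: l₁+l₂+l₃ = 8 is even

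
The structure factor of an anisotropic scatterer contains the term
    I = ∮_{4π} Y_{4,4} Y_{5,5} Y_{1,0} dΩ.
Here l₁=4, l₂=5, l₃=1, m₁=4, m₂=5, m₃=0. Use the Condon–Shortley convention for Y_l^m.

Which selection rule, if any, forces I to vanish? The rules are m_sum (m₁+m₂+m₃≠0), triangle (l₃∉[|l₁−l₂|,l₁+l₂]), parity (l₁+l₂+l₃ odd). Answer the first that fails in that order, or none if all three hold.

m_sum

m₁+m₂+m₃ = 4 + 5 + 0 = 9  ✗
triangle: |4−5|=1 ≤ l₃=1 ≤ 4+5=9
parity: l₁+l₂+l₃ = 10 is even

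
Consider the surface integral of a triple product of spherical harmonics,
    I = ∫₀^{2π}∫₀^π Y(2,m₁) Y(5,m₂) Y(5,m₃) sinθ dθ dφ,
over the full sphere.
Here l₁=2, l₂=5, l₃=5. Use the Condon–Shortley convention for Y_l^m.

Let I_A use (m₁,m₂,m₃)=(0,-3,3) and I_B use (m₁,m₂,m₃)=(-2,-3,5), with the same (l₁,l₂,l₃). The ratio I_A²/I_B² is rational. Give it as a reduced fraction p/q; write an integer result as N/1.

1/30

Same 2,5,5: normalisation and zero-m 3j drop out of the ratio.
A: Δ: 2! 2! 8! / 13! → 1/38610; sum: t=0:+1/5760 t=1:−1/5040 t=2:+1/161280 = -1/53760; 3j²(2 5 5; 0 -3 3) = Δ·Π!·Σ² = 1/4290  (sign -1)
B: Δ: 2! 2! 8! / 13! → 1/38610; sum: t=2:+1/161280 = 1/161280; 3j²(2 5 5; -2 -3 5) = Δ·Π!·Σ² = 1/143  (sign +1)
I_A²/I_B² = (1/4290)/(1/143) = 1/30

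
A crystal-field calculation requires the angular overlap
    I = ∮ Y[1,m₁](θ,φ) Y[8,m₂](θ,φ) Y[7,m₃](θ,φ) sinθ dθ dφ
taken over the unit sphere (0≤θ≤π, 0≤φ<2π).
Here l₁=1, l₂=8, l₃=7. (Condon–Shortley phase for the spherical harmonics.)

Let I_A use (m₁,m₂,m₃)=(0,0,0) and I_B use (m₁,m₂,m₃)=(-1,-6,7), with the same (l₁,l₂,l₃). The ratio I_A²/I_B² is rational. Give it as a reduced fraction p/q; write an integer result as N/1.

64/1

l's match ⇒ only the (l;m) 3-j factors differ between A and B.
A: triangle coeff Δ(1,8,7) = 1/2040; Σ_t [1,1]: t=1:−1/25401600 = -1/25401600; (3j)²=8/255 [(1 8 7; 0 0 0)], sign=+1
B: triangle coeff Δ(1,8,7) = 1/2040; Σ_t [2,2]: t=2:+1/174356582400 = 1/174356582400; (3j)²=1/2040 [(1 8 7; -1 -6 7)], sign=+1
I_A²/I_B² = (8/255)/(1/2040) = 64/1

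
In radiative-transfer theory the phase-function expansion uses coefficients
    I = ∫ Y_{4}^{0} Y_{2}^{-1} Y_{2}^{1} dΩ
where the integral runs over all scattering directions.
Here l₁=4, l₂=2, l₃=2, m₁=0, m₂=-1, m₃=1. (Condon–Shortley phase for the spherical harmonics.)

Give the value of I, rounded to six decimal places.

m-sum 0 ✓  L=8 even ✓  2≤2≤6 ✓
Π(2lᵢ+1) = 9×5×5 = 225
triangle coeff Δ(4,2,2) = 1/630
Σ_t [2,2]: t=2:+1/16 = 1/16
(3j)²=2/35 [(4 2 2; 0 0 0)], sign=+1
Σ_t [1,1]: t=1:−1/36 = -1/36
(3j)²=8/315 [(4 2 2; 0 -1 1)], sign=+1
⇒ 4πI² = 16/49
I = (+1)√(16/49/(4π)) = 0.16119702

0.161197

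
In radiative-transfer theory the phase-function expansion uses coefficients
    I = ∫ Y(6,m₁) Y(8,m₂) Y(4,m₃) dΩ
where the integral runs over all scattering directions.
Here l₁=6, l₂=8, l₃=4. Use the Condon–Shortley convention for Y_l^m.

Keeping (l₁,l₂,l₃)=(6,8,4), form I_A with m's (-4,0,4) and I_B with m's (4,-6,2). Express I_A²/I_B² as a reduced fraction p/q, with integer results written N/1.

21/143

Shared (l₁,l₂,l₃)=(6,8,4): N and (l;000)² cancel in I_A²/I_B².
A: Δ = 10!·2!·6!/19! = 1/23279256; Racah Σ t=8..8: t=8:+1/116121600 = 1/116121600; ⇒ 3j(6 8 4; -4 0 4)² = 70/46189, sgn +1
B: Δ = 10!·2!·6!/19! = 1/23279256; Racah Σ t=0..2: t=0:+1/348364800 t=1:−1/43545600 t=2:+1/116121600 = -1/87091200; ⇒ 3j(6 8 4; 4 -6 2)² = 10/969, sgn -1
I_A²/I_B² = (70/46189)/(10/969) = 21/143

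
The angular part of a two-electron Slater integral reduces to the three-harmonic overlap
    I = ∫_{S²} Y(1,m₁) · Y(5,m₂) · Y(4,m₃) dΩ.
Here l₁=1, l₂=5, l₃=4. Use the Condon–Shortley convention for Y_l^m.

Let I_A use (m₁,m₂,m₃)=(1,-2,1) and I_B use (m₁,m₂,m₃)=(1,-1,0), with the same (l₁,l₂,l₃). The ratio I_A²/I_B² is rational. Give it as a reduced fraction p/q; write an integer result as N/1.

Same 1,5,4: normalisation and zero-m 3j drop out of the ratio.
A: Δ: 2! 0! 8! / 11! → 1/495; sum: t=0:+1/1440 = 1/1440; 3j²(1 5 4; 1 -2 1) = Δ·Π!·Σ² = 7/165  (sign -1)
B: Δ: 2! 0! 8! / 11! → 1/495; sum: t=0:+1/1152 = 1/1152; 3j²(1 5 4; 1 -1 0) = Δ·Π!·Σ² = 1/33  (sign +1)
I_A²/I_B² = (7/165)/(1/33) = 7/5

7/5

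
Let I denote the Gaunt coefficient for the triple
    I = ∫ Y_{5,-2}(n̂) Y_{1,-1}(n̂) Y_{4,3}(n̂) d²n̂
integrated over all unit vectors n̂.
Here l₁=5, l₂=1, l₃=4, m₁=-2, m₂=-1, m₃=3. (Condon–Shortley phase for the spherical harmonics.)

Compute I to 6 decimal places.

0.085055

Checks pass: Σm=0; 10 even; l₃=4∈[4,6].
(2·5+1)(2·1+1)(2·4+1) = 297
Δ: 2! 8! 0! / 11! → 1/495
sum: t=1:−1/576 = -1/576
3j²(5 1 4; 0 0 0) = Δ·Π!·Σ² = 5/99  (sign -1)
sum: t=0:+1/10080 = 1/10080
3j²(5 1 4; -2 -1 3) = Δ·Π!·Σ² = 1/165  (sign -1)
combine: 4πI² = 297·5/99·1/165 = 1/11
take √, sign +1: I = 0.08505478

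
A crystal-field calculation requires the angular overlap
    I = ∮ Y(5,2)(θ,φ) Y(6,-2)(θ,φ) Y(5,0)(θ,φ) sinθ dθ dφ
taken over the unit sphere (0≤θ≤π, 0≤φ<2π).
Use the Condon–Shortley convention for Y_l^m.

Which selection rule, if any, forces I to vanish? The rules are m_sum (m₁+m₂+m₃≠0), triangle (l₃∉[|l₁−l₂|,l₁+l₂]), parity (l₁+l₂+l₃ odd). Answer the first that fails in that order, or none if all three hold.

none

Σmᵢ = 0  ✓
l₃∈[|l₁−l₂|,l₁+l₂]=[1,11], have l₃=5  ✓
Σlᵢ = 16 ⇒ even  ✓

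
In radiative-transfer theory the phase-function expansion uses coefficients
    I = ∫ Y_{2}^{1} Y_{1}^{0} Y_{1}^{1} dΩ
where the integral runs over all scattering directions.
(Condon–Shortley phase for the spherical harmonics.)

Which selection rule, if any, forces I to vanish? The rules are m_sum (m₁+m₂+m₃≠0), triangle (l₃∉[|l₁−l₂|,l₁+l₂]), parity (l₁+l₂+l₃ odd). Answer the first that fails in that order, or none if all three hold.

m_sum

m₁+m₂+m₃ = 1 + 0 + 1 = 2  ✗
triangle: |2−1|=1 ≤ l₃=1 ≤ 2+1=3
parity: l₁+l₂+l₃ = 4 is even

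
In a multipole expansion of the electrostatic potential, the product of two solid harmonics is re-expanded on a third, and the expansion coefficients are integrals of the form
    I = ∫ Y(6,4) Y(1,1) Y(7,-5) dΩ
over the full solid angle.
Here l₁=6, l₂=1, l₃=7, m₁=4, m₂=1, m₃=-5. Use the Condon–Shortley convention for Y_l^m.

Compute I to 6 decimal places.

m-sum 0 ✓  L=14 even ✓  5≤7≤7 ✓
Π(2lᵢ+1) = 13×3×15 = 585
triangle coeff Δ(6,1,7) = 1/1365
Σ_t [0,0]: t=0:+1/518400 = 1/518400
(3j)²=7/195 [(6 1 7; 0 0 0)], sign=-1
Σ_t [0,0]: t=0:+1/14515200 = 1/14515200
(3j)²=22/455 [(6 1 7; 4 1 -5)], sign=+1
⇒ 4πI² = 66/65
I = (-1)√(66/65/(4π)) = -0.28425647

-0.284256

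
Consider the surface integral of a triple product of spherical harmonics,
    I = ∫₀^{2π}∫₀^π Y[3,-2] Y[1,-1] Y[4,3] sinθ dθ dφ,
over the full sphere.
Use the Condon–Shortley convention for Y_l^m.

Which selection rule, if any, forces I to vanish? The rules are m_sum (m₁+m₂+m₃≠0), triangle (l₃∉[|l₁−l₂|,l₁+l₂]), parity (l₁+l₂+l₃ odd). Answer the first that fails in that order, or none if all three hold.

azimuthal sum: -2 − 1 + 3 = 0  ✓
2 ≤ 4 ≤ 4 (triangle on l)  ✓
L = 3 + 1 + 4 = 8 (even)  ✓

none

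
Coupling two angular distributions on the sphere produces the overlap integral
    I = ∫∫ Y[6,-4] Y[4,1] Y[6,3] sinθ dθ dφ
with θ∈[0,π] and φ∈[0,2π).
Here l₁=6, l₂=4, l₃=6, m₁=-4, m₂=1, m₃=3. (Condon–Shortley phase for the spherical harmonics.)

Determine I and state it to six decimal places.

Rules hold: Σm=0, L=16 even, 2≤6≤10.
N = 13·9·13 = 1521
Δ = 4!·8!·4!/17! = 1/15315300
Racah Σ t=0..4: t=0:+1/829440 t=1:−1/25920 t=2:+1/9216 t=3:−1/25920 t=4:+1/829440 = 7/207360
⇒ 3j(6 4 6; 0 0 0)² = 28/2431, sgn +1
Racah Σ t=2..4: t=2:+1/967680 t=3:−1/120960 t=4:+1/207360 = -1/414720
⇒ 3j(6 4 6; -4 1 3)² = 21/4862, sgn +1
4πI² = N·(3j₀)²·(3jₘ)² = 2646/34969
I = +1·√(0.075667/4π) = 0.07759762

0.077598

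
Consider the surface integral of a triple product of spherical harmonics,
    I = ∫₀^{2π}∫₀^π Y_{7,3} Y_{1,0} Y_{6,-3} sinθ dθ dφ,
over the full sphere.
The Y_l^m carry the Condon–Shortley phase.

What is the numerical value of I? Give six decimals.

m-sum 0 ✓  L=14 even ✓  6≤6≤8 ✓
Π(2lᵢ+1) = 15×3×13 = 585
triangle coeff Δ(7,1,6) = 1/1365
Σ_t [1,1]: t=1:−1/518400 = -1/518400
(3j)²=7/195 [(7 1 6; 0 0 0)], sign=-1
Σ_t [1,1]: t=1:−1/2177280 = -1/2177280
(3j)²=8/273 [(7 1 6; 3 0 -3)], sign=+1
⇒ 4πI² = 8/13
I = (-1)√(8/13/(4π)) = -0.22129336

-0.221293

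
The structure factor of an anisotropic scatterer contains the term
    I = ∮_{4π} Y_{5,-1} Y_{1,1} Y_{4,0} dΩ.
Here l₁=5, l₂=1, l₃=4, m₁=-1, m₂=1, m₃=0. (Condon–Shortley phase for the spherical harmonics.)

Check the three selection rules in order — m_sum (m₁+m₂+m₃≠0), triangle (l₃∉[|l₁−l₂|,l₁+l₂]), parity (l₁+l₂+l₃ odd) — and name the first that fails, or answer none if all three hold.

azimuthal sum: -1 + 1 + 0 = 0  ✓
4 ≤ 4 ≤ 6 (triangle on l)  ✓
L = 5 + 1 + 4 = 10 (even)  ✓

none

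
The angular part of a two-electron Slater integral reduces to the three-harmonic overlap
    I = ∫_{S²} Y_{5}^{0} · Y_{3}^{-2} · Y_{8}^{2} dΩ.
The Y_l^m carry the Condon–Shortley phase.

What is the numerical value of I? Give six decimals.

Rules hold: Σm=0, L=16 even, 2≤8≤8.
N = 11·7·17 = 1309
Δ = 0!·10!·6!/17! = 1/136136
Racah Σ t=0..0: t=0:+1/518400 = 1/518400
⇒ 3j(5 3 8; 0 0 0)² = 56/2431, sgn +1
Racah Σ t=0..0: t=0:+1/1728000 = 1/1728000
⇒ 3j(5 3 8; 0 -2 2)² = 27/2431, sgn +1
4πI² = N·(3j₀)²·(3jₘ)² = 10584/31603
I = +1·√(0.334905/4π) = 0.16325099

0.163251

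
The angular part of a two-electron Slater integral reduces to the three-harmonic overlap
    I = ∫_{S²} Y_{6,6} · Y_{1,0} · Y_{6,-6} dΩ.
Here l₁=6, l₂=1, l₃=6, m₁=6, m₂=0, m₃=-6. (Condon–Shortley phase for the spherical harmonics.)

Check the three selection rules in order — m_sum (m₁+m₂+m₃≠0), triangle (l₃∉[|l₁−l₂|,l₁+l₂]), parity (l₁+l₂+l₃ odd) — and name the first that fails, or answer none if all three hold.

m₁+m₂+m₃ = 6 + 0 − 6 = 0  ✓
triangle: |6−1|=5 ≤ l₃=6 ≤ 6+1=7  ✓
parity: l₁+l₂+l₃ = 13 is odd  ✗

parity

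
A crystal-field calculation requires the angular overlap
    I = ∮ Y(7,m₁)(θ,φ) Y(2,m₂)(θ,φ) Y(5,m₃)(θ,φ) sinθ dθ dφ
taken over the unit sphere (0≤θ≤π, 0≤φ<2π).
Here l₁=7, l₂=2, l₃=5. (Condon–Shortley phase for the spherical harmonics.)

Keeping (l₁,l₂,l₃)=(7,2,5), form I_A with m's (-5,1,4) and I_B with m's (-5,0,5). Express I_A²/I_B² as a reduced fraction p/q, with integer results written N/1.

20/3

Shared (l₁,l₂,l₃)=(7,2,5): N and (l;000)² cancel in I_A²/I_B².
A: Δ = 4!·10!·0!/15! = 1/15015; Racah Σ t=3..3: t=3:−1/2177280 = -1/2177280; ⇒ 3j(7 2 5; -5 1 4)² = 8/273, sgn +1
B: Δ = 4!·10!·0!/15! = 1/15015; Racah Σ t=2..2: t=2:+1/14515200 = 1/14515200; ⇒ 3j(7 2 5; -5 0 5)² = 2/455, sgn +1
I_A²/I_B² = (8/273)/(2/455) = 20/3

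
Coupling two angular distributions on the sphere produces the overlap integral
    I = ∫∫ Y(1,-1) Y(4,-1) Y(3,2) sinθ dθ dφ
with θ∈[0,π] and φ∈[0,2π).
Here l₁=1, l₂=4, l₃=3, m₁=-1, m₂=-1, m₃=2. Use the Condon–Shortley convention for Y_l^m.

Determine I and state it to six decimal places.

-0.106622

Rules hold: Σm=0, L=8 even, 3≤3≤5.
N = 3·9·7 = 189
Δ = 2!·0!·6!/9! = 1/252
Racah Σ t=1..1: t=1:−1/36 = -1/36
⇒ 3j(1 4 3; 0 0 0)² = 4/63, sgn +1
Racah Σ t=2..2: t=2:+1/240 = 1/240
⇒ 3j(1 4 3; -1 -1 2)² = 1/84, sgn -1
4πI² = N·(3j₀)²·(3jₘ)² = 1/7
I = -1·√(0.142857/4π) = -0.10662181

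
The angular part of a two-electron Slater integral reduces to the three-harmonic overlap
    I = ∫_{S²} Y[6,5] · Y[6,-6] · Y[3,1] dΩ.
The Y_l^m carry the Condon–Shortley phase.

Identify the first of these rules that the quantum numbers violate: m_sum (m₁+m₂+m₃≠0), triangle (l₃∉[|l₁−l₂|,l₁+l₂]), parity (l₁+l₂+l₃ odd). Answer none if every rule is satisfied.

parity

azimuthal sum: 5 − 6 + 1 = 0  ✓
0 ≤ 3 ≤ 12 (triangle on l)  ✓
L = 6 + 6 + 3 = 15 (odd)  ✗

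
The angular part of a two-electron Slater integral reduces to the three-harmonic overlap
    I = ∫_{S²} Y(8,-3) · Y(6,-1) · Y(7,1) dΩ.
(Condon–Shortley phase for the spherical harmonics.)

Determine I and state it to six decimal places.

m-sum = -3 − 1 + 1 = -3 ≠ 0 ⇒ I = 0

0.000000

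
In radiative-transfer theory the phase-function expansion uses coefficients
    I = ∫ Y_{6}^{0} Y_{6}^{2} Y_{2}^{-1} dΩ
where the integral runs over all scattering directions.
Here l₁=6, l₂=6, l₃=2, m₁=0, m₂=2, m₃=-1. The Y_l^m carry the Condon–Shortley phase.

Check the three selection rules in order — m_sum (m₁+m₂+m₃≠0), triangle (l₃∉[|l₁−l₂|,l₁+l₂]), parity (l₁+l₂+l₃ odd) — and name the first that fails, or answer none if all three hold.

m_sum

azimuthal sum: 0 + 2 − 1 = 1  ✗
0 ≤ 2 ≤ 12 (triangle on l)
L = 6 + 6 + 2 = 14 (even)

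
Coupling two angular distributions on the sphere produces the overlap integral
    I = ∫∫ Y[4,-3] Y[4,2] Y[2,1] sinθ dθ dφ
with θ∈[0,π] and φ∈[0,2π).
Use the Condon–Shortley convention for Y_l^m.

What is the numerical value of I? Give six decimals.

m-sum 0 ✓  L=10 even ✓  0≤2≤8 ✓
Π(2lᵢ+1) = 9×9×5 = 405
triangle coeff Δ(4,4,2) = 1/13860
Σ_t [2,4]: t=2:+1/192 t=3:−1/36 t=4:+1/192 = -5/288
(3j)²=20/693 [(4 4 2; 0 0 0)], sign=-1
Σ_t [5,6]: t=5:−1/240 t=6:+1/1440 = -1/288
(3j)²=5/132 [(4 4 2; -3 2 1)], sign=+1
⇒ 4πI² = 375/847
I = (-1)√(375/847/(4π)) = -0.18770204

-0.187702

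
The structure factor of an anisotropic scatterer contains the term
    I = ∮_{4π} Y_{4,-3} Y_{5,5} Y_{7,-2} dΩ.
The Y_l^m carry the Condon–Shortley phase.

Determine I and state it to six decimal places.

-0.045821

Rules hold: Σm=0, L=16 even, 1≤7≤9.
N = 9·11·15 = 1485
Δ = 2!·6!·8!/17! = 1/6126120
Racah Σ t=0..2: t=0:+1/69120 t=1:−1/20736 t=2:+1/69120 = -1/51840
⇒ 3j(4 5 7; 0 0 0)² = 280/21879, sgn +1
Racah Σ t=2..2: t=2:+1/9676800 = 1/9676800
⇒ 3j(4 5 7; -3 5 -2)² = 27/19448, sgn -1
4πI² = N·(3j₀)²·(3jₘ)² = 14175/537251
I = -1·√(0.0263843/4π) = -0.04582136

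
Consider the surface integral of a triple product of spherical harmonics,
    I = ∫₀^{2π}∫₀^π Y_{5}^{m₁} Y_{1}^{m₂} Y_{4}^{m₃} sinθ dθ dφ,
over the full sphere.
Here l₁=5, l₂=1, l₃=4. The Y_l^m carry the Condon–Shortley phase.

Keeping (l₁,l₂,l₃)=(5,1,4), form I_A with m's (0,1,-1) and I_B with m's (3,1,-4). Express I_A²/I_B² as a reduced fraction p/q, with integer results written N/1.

l's match ⇒ only the (l;m) 3-j factors differ between A and B.
A: triangle coeff Δ(5,1,4) = 1/495; Σ_t [2,2]: t=2:+1/1440 = 1/1440; (3j)²=2/99 [(5 1 4; 0 1 -1)], sign=-1
B: triangle coeff Δ(5,1,4) = 1/495; Σ_t [2,2]: t=2:+1/80640 = 1/80640; (3j)²=1/495 [(5 1 4; 3 1 -4)], sign=+1
I_A²/I_B² = (2/99)/(1/495) = 10/1

10/1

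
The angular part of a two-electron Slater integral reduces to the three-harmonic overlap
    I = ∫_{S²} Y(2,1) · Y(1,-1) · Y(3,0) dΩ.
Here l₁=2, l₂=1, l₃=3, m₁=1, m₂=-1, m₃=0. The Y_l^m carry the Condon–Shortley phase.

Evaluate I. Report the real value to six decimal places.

0.143048

Checks pass: Σm=0; 6 even; l₃=3∈[1,3].
(2·2+1)(2·1+1)(2·3+1) = 105
Δ: 0! 4! 2! / 7! → 1/105
sum: t=0:+1/4 = 1/4
3j²(2 1 3; 0 0 0) = Δ·Π!·Σ² = 3/35  (sign -1)
sum: t=0:+1/12 = 1/12
3j²(2 1 3; 1 -1 0) = Δ·Π!·Σ² = 1/35  (sign -1)
combine: 4πI² = 105·3/35·1/35 = 9/35
take √, sign +1: I = 0.14304817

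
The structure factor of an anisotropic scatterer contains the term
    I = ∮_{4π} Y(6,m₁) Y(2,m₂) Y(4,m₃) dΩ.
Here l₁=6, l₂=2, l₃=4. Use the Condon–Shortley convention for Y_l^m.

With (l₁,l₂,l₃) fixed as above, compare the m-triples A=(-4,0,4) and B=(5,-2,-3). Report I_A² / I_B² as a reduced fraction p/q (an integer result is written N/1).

Shared (l₁,l₂,l₃)=(6,2,4): N and (l;000)² cancel in I_A²/I_B².
A: Δ = 4!·8!·0!/13! = 1/6435; Racah Σ t=2..2: t=2:+1/161280 = 1/161280; ⇒ 3j(6 2 4; -4 0 4)² = 1/143, sgn +1
B: Δ = 4!·8!·0!/13! = 1/6435; Racah Σ t=0..0: t=0:+1/120960 = 1/120960; ⇒ 3j(6 2 4; 5 -2 -3)² = 2/39, sgn -1
I_A²/I_B² = (1/143)/(2/39) = 3/22

3/22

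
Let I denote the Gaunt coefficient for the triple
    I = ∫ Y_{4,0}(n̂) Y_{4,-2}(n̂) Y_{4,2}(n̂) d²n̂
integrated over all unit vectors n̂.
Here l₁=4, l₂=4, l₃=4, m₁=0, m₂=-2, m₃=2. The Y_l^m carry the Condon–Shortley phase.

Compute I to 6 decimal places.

Rules hold: Σm=0, L=12 even, 0≤4≤8.
N = 9·9·9 = 729
Δ = 4!·4!·4!/13! = 1/450450
Racah Σ t=0..4: t=0:+1/13824 t=1:−1/216 t=2:+1/64 t=3:−1/216 t=4:+1/13824 = 5/768
⇒ 3j(4 4 4; 0 0 0)² = 18/1001, sgn +1
Racah Σ t=0..2: t=0:+1/2304 t=1:−1/216 t=2:+1/384 = -11/6912
⇒ 3j(4 4 4; 0 -2 2)² = 11/1638, sgn -1
4πI² = N·(3j₀)²·(3jₘ)² = 729/8281
I = -1·√(0.0880328/4π) = -0.08369845

-0.083698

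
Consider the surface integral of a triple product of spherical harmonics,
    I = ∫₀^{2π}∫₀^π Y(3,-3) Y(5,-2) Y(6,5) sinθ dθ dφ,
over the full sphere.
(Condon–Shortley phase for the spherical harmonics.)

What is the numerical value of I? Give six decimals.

Checks pass: Σm=0; 14 even; l₃=6∈[2,8].
(2·3+1)(2·5+1)(2·6+1) = 1001
Δ: 2! 4! 8! / 15! → 1/675675
sum: t=0:+1/8640 t=1:−1/2304 t=2:+1/8640 = -7/34560
3j²(3 5 6; 0 0 0) = Δ·Π!·Σ² = 7/429  (sign -1)
sum: t=2:+1/241920 = 1/241920
3j²(3 5 6; -3 -2 5) = Δ·Π!·Σ² = 2/91  (sign -1)
combine: 4πI² = 1001·7/429·2/91 = 14/39
take √, sign +1: I = 0.16901560

0.169016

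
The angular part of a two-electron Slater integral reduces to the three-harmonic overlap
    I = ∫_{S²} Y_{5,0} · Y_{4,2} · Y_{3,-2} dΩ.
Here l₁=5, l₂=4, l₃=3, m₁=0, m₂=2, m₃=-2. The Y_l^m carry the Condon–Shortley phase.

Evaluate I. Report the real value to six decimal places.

-0.171327

Rules hold: Σm=0, L=12 even, 1≤3≤9.
N = 11·9·7 = 693
Δ = 6!·4!·2!/13! = 1/180180
Racah Σ t=2..4: t=2:+1/576 t=3:−1/144 t=4:+1/576 = -1/288
⇒ 3j(5 4 3; 0 0 0)² = 20/1001, sgn +1
Racah Σ t=4..5: t=4:+1/576 t=5:−1/2880 = 1/720
⇒ 3j(5 4 3; 0 2 -2)² = 80/3003, sgn -1
4πI² = N·(3j₀)²·(3jₘ)² = 4800/13013
I = -1·√(0.368862/4π) = -0.17132746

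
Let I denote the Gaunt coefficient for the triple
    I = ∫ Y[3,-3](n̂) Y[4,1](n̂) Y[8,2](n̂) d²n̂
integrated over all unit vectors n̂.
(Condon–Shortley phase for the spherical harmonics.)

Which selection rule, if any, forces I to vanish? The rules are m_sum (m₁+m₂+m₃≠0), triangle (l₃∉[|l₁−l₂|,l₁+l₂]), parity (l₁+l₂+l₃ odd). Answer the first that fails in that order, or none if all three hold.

azimuthal sum: -3 + 1 + 2 = 0  ✓
1 ≤ 8 ≤ 7 (triangle on l)  ✗
L = 3 + 4 + 8 = 15 (odd)

triangle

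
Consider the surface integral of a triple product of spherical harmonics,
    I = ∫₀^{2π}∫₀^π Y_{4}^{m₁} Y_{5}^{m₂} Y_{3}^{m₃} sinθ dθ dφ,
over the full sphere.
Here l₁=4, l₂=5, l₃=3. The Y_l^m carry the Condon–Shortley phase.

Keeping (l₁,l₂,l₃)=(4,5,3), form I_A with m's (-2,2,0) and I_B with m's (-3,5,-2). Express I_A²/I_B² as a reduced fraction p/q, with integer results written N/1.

2/175

Shared (l₁,l₂,l₃)=(4,5,3): N and (l;000)² cancel in I_A²/I_B².
A: Δ = 6!·2!·4!/13! = 1/180180; Racah Σ t=4..6: t=4:+1/576 t=5:−1/480 t=6:+1/8640 = -1/4320; ⇒ 3j(4 5 3; -2 2 0)² = 1/2145, sgn +1
B: Δ = 6!·2!·4!/13! = 1/180180; Racah Σ t=6..6: t=6:+1/17280 = 1/17280; ⇒ 3j(4 5 3; -3 5 -2)² = 35/858, sgn -1
I_A²/I_B² = (1/2145)/(35/858) = 2/175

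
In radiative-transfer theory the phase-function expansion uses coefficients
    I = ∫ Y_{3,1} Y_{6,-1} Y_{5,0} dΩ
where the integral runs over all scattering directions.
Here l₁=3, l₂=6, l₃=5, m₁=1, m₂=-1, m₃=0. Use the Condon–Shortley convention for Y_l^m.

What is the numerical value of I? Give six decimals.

-0.077843

m-sum 0 ✓  L=14 even ✓  3≤5≤9 ✓
Π(2lᵢ+1) = 7×13×11 = 1001
triangle coeff Δ(3,6,5) = 1/675675
Σ_t [1,3]: t=1:−1/8640 t=2:+1/2304 t=3:−1/8640 = 7/34560
(3j)²=7/429 [(3 6 5; 0 0 0)], sign=-1
Σ_t [0,2]: t=0:+1/34560 t=1:−1/3456 t=2:+1/5760 = -1/11520
(3j)²=2/429 [(3 6 5; 1 -1 0)], sign=+1
⇒ 4πI² = 98/1287
I = (-1)√(98/1287/(4π)) = -0.07784287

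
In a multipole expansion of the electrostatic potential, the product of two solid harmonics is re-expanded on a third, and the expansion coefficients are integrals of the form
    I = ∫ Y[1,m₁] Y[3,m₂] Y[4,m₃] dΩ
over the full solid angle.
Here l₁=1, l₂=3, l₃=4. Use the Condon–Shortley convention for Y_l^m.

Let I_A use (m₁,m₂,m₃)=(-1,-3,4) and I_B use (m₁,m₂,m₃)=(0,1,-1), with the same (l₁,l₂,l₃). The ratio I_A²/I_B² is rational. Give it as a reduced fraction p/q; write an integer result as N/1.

l's match ⇒ only the (l;m) 3-j factors differ between A and B.
A: triangle coeff Δ(1,3,4) = 1/252; Σ_t [0,0]: t=0:+1/1440 = 1/1440; (3j)²=1/9 [(1 3 4; -1 -3 4)], sign=+1
B: triangle coeff Δ(1,3,4) = 1/252; Σ_t [0,0]: t=0:+1/48 = 1/48; (3j)²=5/84 [(1 3 4; 0 1 -1)], sign=-1
I_A²/I_B² = (1/9)/(5/84) = 28/15

28/15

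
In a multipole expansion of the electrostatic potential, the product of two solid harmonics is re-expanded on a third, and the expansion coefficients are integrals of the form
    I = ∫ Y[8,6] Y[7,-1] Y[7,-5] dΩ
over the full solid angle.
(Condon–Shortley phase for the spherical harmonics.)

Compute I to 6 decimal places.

m-sum 0 ✓  L=22 even ✓  1≤7≤15 ✓
Π(2lᵢ+1) = 17×15×15 = 3825
triangle coeff Δ(8,7,7) = 1/22086194130
Σ_t [1,7]: t=1:−1/18289152000 t=2:+1/248832000 t=3:−1/24883200 t=4:+1/11943936 t=5:−1/24883200 t=6:+1/248832000 t=7:−1/18289152000 = 11/975421440
(3j)²=1750/289731 [(8 7 7; 0 0 0)], sign=-1
Σ_t [0,2]: t=0:+1/41803776000 t=1:−1/3048192000 t=2:+1/2786918400 = 1/18289152000
(3j)²=512/780045 [(8 7 7; 6 -1 -5)], sign=+1
⇒ 4πI² = 640000/42204149
I = (-1)√(640000/42204149/(4π)) = -0.03473821

-0.034738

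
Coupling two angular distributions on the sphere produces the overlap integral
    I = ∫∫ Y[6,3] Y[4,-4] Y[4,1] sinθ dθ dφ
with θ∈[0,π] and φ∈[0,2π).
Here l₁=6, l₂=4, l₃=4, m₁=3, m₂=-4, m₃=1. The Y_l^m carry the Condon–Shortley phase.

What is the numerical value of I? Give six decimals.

m-sum 0 ✓  L=14 even ✓  2≤4≤10 ✓
Π(2lᵢ+1) = 13×9×9 = 1053
triangle coeff Δ(6,4,4) = 1/1261260
Σ_t [2,4]: t=2:+1/4608 t=3:−1/1296 t=4:+1/4608 = -7/20736
(3j)²=20/1287 [(6 4 4; 0 0 0)], sign=-1
Σ_t [0,0]: t=0:+1/51840 = 1/51840
(3j)²=8/429 [(6 4 4; 3 -4 1)], sign=-1
⇒ 4πI² = 480/1573
I = (+1)√(480/1573/(4π)) = 0.15583009

0.155830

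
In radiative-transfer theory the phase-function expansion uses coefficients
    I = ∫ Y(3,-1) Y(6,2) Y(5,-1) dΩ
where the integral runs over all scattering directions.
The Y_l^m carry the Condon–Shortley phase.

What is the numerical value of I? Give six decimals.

0.134828

m-sum 0 ✓  L=14 even ✓  3≤5≤9 ✓
Π(2lᵢ+1) = 7×13×11 = 1001
triangle coeff Δ(3,6,5) = 1/675675
Σ_t [1,3]: t=1:−1/8640 t=2:+1/2304 t=3:−1/8640 = 7/34560
(3j)²=7/429 [(3 6 5; 0 0 0)], sign=-1
Σ_t [2,4]: t=2:+1/11520 t=3:−1/4320 t=4:+1/27648 = -1/9216
(3j)²=2/143 [(3 6 5; -1 2 -1)], sign=-1
⇒ 4πI² = 98/429
I = (+1)√(98/429/(4π)) = 0.13482780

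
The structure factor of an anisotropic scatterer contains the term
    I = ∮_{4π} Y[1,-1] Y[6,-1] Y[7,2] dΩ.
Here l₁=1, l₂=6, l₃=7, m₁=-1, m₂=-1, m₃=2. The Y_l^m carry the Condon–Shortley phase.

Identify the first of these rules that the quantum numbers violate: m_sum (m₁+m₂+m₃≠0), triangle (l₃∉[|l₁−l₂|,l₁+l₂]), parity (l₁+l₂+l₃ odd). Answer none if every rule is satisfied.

azimuthal sum: -1 − 1 + 2 = 0  ✓
5 ≤ 7 ≤ 7 (triangle on l)  ✓
L = 1 + 6 + 7 = 14 (even)  ✓

none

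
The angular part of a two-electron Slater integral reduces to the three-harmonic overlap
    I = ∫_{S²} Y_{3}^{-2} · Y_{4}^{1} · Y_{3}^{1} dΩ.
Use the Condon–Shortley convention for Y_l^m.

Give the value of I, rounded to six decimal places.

0.145070

m-sum 0 ✓  L=10 even ✓  1≤3≤7 ✓
Π(2lᵢ+1) = 7×9×7 = 441
triangle coeff Δ(3,4,3) = 1/34650
Σ_t [1,3]: t=1:−1/72 t=2:+1/16 t=3:−1/72 = 5/144
(3j)²=2/77 [(3 4 3; 0 0 0)], sign=-1
Σ_t [3,4]: t=3:−1/48 t=4:+1/144 = -1/72
(3j)²=16/693 [(3 4 3; -2 1 1)], sign=-1
⇒ 4πI² = 32/121
I = (+1)√(32/121/(4π)) = 0.14506992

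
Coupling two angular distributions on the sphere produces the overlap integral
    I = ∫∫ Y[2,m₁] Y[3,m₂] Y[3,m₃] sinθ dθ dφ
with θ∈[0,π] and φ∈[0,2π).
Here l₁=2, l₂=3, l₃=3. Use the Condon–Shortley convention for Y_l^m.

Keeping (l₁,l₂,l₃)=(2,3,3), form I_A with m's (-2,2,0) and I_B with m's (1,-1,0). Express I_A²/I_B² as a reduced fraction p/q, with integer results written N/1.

Shared (l₁,l₂,l₃)=(2,3,3): N and (l;000)² cancel in I_A²/I_B².
A: Δ = 2!·2!·4!/9! = 1/3780; Racah Σ t=2..2: t=2:+1/24 = 1/24; ⇒ 3j(2 3 3; -2 2 0)² = 1/21, sgn -1
B: Δ = 2!·2!·4!/9! = 1/3780; Racah Σ t=0..1: t=0:+1/8 t=1:−1/12 = 1/24; ⇒ 3j(2 3 3; 1 -1 0)² = 1/210, sgn -1
I_A²/I_B² = (1/21)/(1/210) = 10/1

10/1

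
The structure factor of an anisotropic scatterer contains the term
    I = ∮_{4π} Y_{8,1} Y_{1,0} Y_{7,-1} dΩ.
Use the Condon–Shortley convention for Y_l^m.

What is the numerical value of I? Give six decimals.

m-sum 0 ✓  L=16 even ✓  7≤7≤9 ✓
Π(2lᵢ+1) = 17×3×15 = 765
triangle coeff Δ(8,1,7) = 1/2040
Σ_t [1,1]: t=1:−1/25401600 = -1/25401600
(3j)²=8/255 [(8 1 7; 0 0 0)], sign=+1
Σ_t [1,1]: t=1:−1/29030400 = -1/29030400
(3j)²=21/680 [(8 1 7; 1 0 -1)], sign=-1
⇒ 4πI² = 63/85
I = (-1)√(63/85/(4π)) = -0.24285994

-0.242860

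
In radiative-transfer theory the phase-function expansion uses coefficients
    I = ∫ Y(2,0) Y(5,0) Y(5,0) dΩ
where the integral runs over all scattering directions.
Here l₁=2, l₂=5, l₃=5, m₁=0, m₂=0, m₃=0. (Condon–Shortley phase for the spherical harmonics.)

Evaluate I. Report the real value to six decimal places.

Checks pass: Σm=0; 12 even; l₃=5∈[3,7].
(2·2+1)(2·5+1)(2·5+1) = 605
Δ: 2! 2! 8! / 13! → 1/38610
sum: t=0:+1/2880 t=1:−1/576 t=2:+1/2880 = -1/960
3j²(2 5 5; 0 0 0) = Δ·Π!·Σ² = 10/429  (sign +1)
(m-triple is (0,0,0) — same symbol as above.)
combine: 4πI² = 605·10/429·10/429 = 500/1521
take √, sign +1: I = 0.16173926

0.161739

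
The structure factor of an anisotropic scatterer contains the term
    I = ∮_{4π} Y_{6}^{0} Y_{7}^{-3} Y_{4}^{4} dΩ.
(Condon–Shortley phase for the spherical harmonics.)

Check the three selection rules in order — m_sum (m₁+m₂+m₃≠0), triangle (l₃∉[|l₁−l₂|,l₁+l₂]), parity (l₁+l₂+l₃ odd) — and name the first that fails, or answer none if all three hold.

m₁+m₂+m₃ = 0 − 3 + 4 = 1  ✗
triangle: |6−7|=1 ≤ l₃=4 ≤ 6+7=13
parity: l₁+l₂+l₃ = 17 is odd

m_sum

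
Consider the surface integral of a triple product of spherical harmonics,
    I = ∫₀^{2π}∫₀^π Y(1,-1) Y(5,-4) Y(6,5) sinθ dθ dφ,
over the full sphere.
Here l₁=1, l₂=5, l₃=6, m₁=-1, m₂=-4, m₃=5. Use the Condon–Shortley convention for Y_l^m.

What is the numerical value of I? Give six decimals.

-0.303018

m-sum 0 ✓  L=12 even ✓  4≤6≤6 ✓
Π(2lᵢ+1) = 3×11×13 = 429
triangle coeff Δ(1,5,6) = 1/858
Σ_t [0,0]: t=0:+1/14400 = 1/14400
(3j)²=6/143 [(1 5 6; 0 0 0)], sign=+1
Σ_t [0,0]: t=0:+1/725760 = 1/725760
(3j)²=5/78 [(1 5 6; -1 -4 5)], sign=-1
⇒ 4πI² = 15/13
I = (-1)√(15/13/(4π)) = -0.30301841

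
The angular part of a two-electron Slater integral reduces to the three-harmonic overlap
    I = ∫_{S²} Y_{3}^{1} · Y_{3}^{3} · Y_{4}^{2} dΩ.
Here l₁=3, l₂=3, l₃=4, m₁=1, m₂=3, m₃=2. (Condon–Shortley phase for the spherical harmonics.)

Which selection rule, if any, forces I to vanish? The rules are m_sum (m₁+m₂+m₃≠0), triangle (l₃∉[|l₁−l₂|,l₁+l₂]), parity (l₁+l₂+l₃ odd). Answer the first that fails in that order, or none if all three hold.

m_sum

m₁+m₂+m₃ = 1 + 3 + 2 = 6  ✗
triangle: |3−3|=0 ≤ l₃=4 ≤ 3+3=6
parity: l₁+l₂+l₃ = 10 is even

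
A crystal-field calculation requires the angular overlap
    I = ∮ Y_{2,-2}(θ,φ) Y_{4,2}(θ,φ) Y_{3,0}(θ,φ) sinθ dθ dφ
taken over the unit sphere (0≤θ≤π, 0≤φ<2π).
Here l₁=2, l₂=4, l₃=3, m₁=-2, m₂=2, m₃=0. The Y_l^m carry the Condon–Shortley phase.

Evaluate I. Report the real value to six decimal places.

0.000000

Σlᵢ=9 odd — θ-integrand is odd under cosθ→−cosθ; I=0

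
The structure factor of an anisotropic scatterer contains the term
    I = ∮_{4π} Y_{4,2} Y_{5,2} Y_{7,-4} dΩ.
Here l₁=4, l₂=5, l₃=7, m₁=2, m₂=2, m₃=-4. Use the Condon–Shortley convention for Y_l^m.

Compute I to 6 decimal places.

Rules hold: Σm=0, L=16 even, 1≤7≤9.
N = 9·11·15 = 1485
Δ = 2!·6!·8!/17! = 1/6126120
Racah Σ t=0..2: t=0:+1/69120 t=1:−1/20736 t=2:+1/69120 = -1/51840
⇒ 3j(4 5 7; 0 0 0)² = 280/21879, sgn +1
Racah Σ t=0..2: t=0:+1/483840 t=1:−1/172800 t=2:+1/1036800 = -1/362880
⇒ 3j(4 5 7; 2 2 -4)² = 20/1547, sgn +1
4πI² = N·(3j₀)²·(3jₘ)² = 12000/48841
I = +1·√(0.245695/4π) = 0.13982777

0.139828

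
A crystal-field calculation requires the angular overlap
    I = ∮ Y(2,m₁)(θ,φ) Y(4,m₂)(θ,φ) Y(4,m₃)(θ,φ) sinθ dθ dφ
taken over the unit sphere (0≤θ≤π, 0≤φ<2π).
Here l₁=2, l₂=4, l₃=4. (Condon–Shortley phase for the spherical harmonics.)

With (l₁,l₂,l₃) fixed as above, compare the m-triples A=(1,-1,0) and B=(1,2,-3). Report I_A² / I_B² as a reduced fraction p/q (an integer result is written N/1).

2/35

Same 2,4,4: normalisation and zero-m 3j drop out of the ratio.
A: Δ: 2! 2! 6! / 11! → 1/13860; sum: t=0:+1/72 t=1:−1/96 = 1/288; 3j²(2 4 4; 1 -1 0) = Δ·Π!·Σ² = 1/462  (sign +1)
B: Δ: 2! 2! 6! / 11! → 1/13860; sum: t=0:+1/1440 t=1:−1/240 = -1/288; 3j²(2 4 4; 1 2 -3) = Δ·Π!·Σ² = 5/132  (sign +1)
I_A²/I_B² = (1/462)/(5/132) = 2/35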